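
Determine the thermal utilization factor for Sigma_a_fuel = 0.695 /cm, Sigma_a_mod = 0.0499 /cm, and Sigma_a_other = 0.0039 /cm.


f = Sigma_a_fuel / (Sigma_a_fuel + Sigma_a_mod + Sigma_a_other)
f = 0.695 / (0.695 + 0.0499 + 0.0039)
f = 0.92815

0.92815


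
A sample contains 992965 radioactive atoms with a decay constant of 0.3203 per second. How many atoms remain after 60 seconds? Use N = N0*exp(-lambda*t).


N = N0 * exp(-lambda * t)
N = 992965 * exp(-0.3203 * 60)
N = 0.0044737

0.0044737


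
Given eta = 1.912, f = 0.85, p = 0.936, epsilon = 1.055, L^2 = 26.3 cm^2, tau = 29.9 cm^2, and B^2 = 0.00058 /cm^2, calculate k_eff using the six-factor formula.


k_inf = eta*f*p*eps = 1.912*0.85*0.936*1.055 = 1.604852
P_TNL = 1/(1 + L^2*B^2) = 1/(1 + 26.3*0.00058) = 0.9849752
P_FNL = exp(-B^2*tau) = exp(-0.00058*29.9) = 0.9828075
k_eff = k_inf * P_TNL * P_FNL = 1.604852 * 0.9849752 * 0.9828075
k_eff = 1.5536

1.5536


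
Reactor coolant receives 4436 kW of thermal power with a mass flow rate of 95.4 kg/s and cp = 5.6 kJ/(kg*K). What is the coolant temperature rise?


dT = Q / (m_dot * cp)
dT = 4436 / (95.4 * 5.6)
dT = 8.3034 C

8.3034


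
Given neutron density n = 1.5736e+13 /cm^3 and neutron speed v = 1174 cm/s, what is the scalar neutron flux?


phi = n * v
phi = 1.5736e+13 * 1174
phi = 1.8474e+16 /cm^2/s

1.8474e+16


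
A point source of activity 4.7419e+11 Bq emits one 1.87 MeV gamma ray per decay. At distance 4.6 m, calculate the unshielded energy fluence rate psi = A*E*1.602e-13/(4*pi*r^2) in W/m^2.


psi = A * E * 1.602e-13 / (4*pi*r^2)
psi = 4.7419e+11 * 1.87 * 1.602e-13 / (4*pi*4.6^2)
psi = 5.3423e-04 W/m^2

5.3423e-04


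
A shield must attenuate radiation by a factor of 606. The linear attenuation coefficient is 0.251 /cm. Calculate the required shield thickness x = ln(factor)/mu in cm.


x = ln(factor) / mu
x = ln(606) / 0.251
x = 25.525 cm

25.525


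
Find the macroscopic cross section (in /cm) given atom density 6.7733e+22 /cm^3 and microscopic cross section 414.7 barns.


Sigma = N * sigma_barns * 1e-24
Sigma = 6.7733e+22 * 414.7 * 1e-24
Sigma = 28.089 /cm

28.089


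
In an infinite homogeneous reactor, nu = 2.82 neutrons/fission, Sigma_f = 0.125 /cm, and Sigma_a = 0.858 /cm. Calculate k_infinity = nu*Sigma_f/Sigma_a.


k_inf = nu * Sigma_f / Sigma_a
k_inf = 2.82 * 0.125 / 0.858
k_inf = 0.41084

0.41084


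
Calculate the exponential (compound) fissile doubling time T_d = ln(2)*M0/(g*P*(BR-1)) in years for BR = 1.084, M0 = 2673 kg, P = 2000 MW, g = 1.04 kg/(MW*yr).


Breeding gain G = BR - 1 = 1.084 - 1 = 0.084
Fissile production rate = g * P * G = 1.04 * 2000 * 0.084 = 174.72 kg/yr
T_d = ln(2) * M0 / (g * P * G)
T_d = ln(2) * 2673 / 174.72 = 10.604 yr

10.604


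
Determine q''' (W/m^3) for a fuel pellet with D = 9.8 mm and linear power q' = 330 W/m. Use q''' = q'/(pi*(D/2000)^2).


r = D / 2 / 1000 = 9.8 / 2 / 1000 = 0.0049 m
q''' = q' / (pi * r^2)
q''' = 330 / (pi * 0.0049^2)
q''' = 4.3749e+06 W/m^3

4.3749e+06


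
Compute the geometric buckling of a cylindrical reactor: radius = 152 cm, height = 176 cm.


B^2 = (2.405/R)^2 + (pi/H)^2
B^2 = (2.405/152)^2 + (pi/176)^2
B^2 = 5.6897e-04 /cm^2

5.6897e-04


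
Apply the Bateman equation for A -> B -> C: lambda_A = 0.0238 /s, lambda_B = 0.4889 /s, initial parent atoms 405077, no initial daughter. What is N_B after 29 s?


N_B(t) = lambda_A * N_A0 / (lambda_B - lambda_A) * [exp(-lambda_A*t) - exp(-lambda_B*t)]
exp(-0.0238*29) = 0.5014758; exp(-0.4889*29) = 6.958721e-07
N_B = 0.0238 * 405077 / (0.4889 - 0.0238) * (0.5014758 - 6.958721e-07)
N_B = 10395

10395


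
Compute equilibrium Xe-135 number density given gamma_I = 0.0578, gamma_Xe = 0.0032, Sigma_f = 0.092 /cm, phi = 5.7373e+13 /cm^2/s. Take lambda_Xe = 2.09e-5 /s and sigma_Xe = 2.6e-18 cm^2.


Xe_eq = (gamma_I + gamma_Xe) * Sigma_f * phi / (lambda_Xe + sigma_Xe * phi)
Numerator = (0.0578 + 0.0032) * 0.092 * 5.7373e+13 = 3.219773e+11
Denominator = 2.09e-5 + 2.6e-18 * 5.7373e+13 = 1.700698e-04
Xe_eq = 3.219773e+11 / 1.700698e-04 = 1.8932e+15 /cm^3

1.8932e+15


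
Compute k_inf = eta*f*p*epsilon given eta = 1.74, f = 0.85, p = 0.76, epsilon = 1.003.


k_inf = eta * f * p * epsilon
k_inf = 1.74 * 0.85 * 0.76 * 1.003
k_inf = 1.1274

1.1274


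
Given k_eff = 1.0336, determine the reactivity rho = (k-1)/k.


rho = (k_eff - 1) / k_eff
rho = (1.0336 - 1) / 1.0336
rho = 0.032508

0.032508


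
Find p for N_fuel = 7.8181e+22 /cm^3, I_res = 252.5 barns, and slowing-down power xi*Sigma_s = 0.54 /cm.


p = exp(-N * I * 1e-24 / (xi*Sigma_s))
p = exp(-7.8181e+22 * 252.5 * 1e-24 / 0.54)
p = 1.3291e-16

1.3291e-16


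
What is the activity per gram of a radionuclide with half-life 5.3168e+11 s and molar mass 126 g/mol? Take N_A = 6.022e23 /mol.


lambda = ln(2) / t_half = ln(2) / 5.3168e+11 = 1.303692e-12 /s
SA = lambda * N_A / M
SA = 1.303692e-12 * 6.022e23 / 126
SA = 6.2308e+09 Bq/g

6.2308e+09


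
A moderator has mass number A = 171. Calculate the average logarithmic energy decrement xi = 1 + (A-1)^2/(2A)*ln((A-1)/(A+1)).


xi = 1 + (A-1)^2/(2A) * ln((A-1)/(A+1))
xi = 1 + (171-1)^2/(2*171) * ln((171-1)/(171 +1))
xi = 0.011650

0.011650


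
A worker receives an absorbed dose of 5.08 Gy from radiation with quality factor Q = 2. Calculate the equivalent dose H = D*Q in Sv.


H = D * Q
H = 5.08 * 2
H = 10.160 Sv

10.160


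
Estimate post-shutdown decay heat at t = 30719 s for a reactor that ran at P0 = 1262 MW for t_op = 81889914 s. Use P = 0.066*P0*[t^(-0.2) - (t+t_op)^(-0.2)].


P/P0 = 0.066 * [t^(-0.2) - (t + t_op)^(-0.2)]
P/P0 = 0.066 * [30719^(-0.2) - (30719 + 81889914)^(-0.2)]
P/P0 = 0.066 * [0.1266247 - 0.02614095] = 0.006631928
P = 1262 * 0.006631928 = 8.3695 MW

8.3695


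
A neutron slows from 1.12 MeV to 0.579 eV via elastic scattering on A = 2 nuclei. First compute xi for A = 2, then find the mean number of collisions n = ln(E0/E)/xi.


xi = 1 + (A-1)^2/(2A)*ln((A-1)/(A+1)) = 0.7253469 (for A = 2)
n = ln(E0/E) / xi
n = ln(1.12e6 / 0.579) / 0.7253469
n = ln(1.934370e+06) / 0.7253469 = 19.956

19.956


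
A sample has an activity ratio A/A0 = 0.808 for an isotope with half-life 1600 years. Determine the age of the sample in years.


lambda = ln(2) / t_half = ln(2) / 1600 = 4.332170e-04 /yr
t = -ln(A/A0) / lambda
t = -ln(0.808) / 4.332170e-04
t = 492.12 yr

492.12


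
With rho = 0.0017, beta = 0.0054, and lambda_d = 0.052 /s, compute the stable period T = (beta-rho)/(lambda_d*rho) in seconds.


T = (beta - rho) / (lambda_d * rho)
T = (0.0054 - 0.0017) / (0.052 * 0.0017)
T = 41.855 s

41.855


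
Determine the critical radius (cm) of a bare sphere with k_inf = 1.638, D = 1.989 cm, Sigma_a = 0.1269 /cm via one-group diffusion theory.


L^2 = D / Sigma_a = 1.989 / 0.1269 = 15.67376 cm^2
B_m^2 = (k_inf - 1) / L^2 = (1.638 - 1) / 15.67376 = 0.04070497 /cm^2
For a bare sphere: B_g = pi/R, so R_c = pi / sqrt(B_m^2)
R_c = pi / sqrt(0.04070497) = 15.571 cm

15.571


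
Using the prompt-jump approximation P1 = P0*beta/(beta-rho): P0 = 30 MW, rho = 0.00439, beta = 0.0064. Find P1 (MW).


P1/P0 = beta / (beta - rho)
P1/P0 = 0.0064 / (0.0064 - 0.00439) = 3.184080
P1 = 30 * 3.184080 = 95.522 MW

95.522


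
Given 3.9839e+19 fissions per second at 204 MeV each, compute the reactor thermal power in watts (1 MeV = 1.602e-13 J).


P = fission_rate * E_MeV * 1.602e-13
P = 3.9839e+19 * 204 * 1.602e-13
P = 1.3020e+09 W

1.3020e+09


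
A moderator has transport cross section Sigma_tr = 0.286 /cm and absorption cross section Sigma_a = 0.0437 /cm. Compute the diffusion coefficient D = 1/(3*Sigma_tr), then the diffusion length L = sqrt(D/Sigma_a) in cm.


D = 1 / (3 * Sigma_tr) = 1 / (3 * 0.286) = 1.165501 cm
L = sqrt(D / Sigma_a)
L = sqrt(1.165501 / 0.0437)
L = 5.1643 cm

5.1643


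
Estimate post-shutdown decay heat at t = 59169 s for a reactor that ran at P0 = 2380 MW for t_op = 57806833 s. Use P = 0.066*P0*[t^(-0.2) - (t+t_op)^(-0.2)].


P/P0 = 0.066 * [t^(-0.2) - (t + t_op)^(-0.2)]
P/P0 = 0.066 * [59169^(-0.2) - (59169 + 57806833)^(-0.2)]
P/P0 = 0.066 * [0.1110660 - 0.02802304] = 0.005480835
P = 2380 * 0.005480835 = 13.044 MW

13.044


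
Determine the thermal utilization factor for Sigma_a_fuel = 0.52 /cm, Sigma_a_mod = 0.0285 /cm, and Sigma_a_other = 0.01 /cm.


f = Sigma_a_fuel / (Sigma_a_fuel + Sigma_a_mod + Sigma_a_other)
f = 0.52 / (0.52 + 0.0285 + 0.01)
f = 0.93107

0.93107


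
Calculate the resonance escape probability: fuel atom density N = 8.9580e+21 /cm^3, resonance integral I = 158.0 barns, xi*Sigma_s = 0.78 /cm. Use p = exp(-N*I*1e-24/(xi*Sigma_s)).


p = exp(-N * I * 1e-24 / (xi*Sigma_s))
p = exp(-8.9580e+21 * 158.0 * 1e-24 / 0.78)
p = 0.16291

0.16291


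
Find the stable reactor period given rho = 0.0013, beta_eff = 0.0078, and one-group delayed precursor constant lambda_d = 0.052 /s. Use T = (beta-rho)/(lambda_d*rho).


T = (beta - rho) / (lambda_d * rho)
T = (0.0078 - 0.0013) / (0.052 * 0.0013)
T = 96.154 s

96.154


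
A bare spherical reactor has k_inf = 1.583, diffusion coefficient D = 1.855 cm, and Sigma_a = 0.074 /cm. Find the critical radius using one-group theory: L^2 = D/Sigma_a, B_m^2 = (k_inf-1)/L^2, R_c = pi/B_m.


L^2 = D / Sigma_a = 1.855 / 0.074 = 25.06757 cm^2
B_m^2 = (k_inf - 1) / L^2 = (1.583 - 1) / 25.06757 = 0.02325714 /cm^2
For a bare sphere: B_g = pi/R, so R_c = pi / sqrt(B_m^2)
R_c = pi / sqrt(0.02325714) = 20.600 cm

20.600


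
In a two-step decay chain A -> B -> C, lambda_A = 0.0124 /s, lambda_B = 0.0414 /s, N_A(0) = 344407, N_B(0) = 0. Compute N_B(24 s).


N_B(t) = lambda_A * N_A0 / (lambda_B - lambda_A) * [exp(-lambda_A*t) - exp(-lambda_B*t)]
exp(-0.0124*24) = 0.7425983; exp(-0.0414*24) = 0.3702414
N_B = 0.0124 * 344407 / (0.0414 - 0.0124) * (0.7425983 - 0.3702414)
N_B = 54835

54835


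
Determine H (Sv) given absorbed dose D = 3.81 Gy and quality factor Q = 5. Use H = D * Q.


H = D * Q
H = 3.81 * 5
H = 19.050 Sv

19.050


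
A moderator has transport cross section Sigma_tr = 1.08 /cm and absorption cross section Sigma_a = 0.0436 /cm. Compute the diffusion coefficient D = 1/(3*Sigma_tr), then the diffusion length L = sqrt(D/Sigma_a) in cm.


D = 1 / (3 * Sigma_tr) = 1 / (3 * 1.08) = 0.3086420 cm
L = sqrt(D / Sigma_a)
L = sqrt(0.3086420 / 0.0436)
L = 2.6606 cm

2.6606


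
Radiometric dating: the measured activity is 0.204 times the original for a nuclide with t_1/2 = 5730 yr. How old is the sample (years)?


lambda = ln(2) / t_half = ln(2) / 5730 = 1.209681e-04 /yr
t = -ln(A/A0) / lambda
t = -ln(0.204) / 1.209681e-04
t = 13141 yr

13141


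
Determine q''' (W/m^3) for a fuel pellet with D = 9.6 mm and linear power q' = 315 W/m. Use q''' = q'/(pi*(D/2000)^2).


r = D / 2 / 1000 = 9.6 / 2 / 1000 = 0.0048 m
q''' = q' / (pi * r^2)
q''' = 315 / (pi * 0.0048^2)
q''' = 4.3519e+06 W/m^3

4.3519e+06


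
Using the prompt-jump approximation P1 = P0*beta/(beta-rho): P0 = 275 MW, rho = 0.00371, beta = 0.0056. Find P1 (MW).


P1/P0 = beta / (beta - rho)
P1/P0 = 0.0056 / (0.0056 - 0.00371) = 2.962963
P1 = 275 * 2.962963 = 814.81 MW

814.81


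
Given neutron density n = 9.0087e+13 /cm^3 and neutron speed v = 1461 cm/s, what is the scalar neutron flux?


phi = n * v
phi = 9.0087e+13 * 1461
phi = 1.3162e+17 /cm^2/s

1.3162e+17


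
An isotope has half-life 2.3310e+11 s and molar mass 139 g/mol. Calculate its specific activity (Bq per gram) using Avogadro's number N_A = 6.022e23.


lambda = ln(2) / t_half = ln(2) / 2.3310e+11 = 2.973604e-12 /s
SA = lambda * N_A / M
SA = 2.973604e-12 * 6.022e23 / 139
SA = 1.2883e+10 Bq/g

1.2883e+10


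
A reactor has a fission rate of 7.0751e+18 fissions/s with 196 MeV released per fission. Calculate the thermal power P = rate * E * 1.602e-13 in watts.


P = fission_rate * E_MeV * 1.602e-13
P = 7.0751e+18 * 196 * 1.602e-13
P = 2.2215e+08 W

2.2215e+08


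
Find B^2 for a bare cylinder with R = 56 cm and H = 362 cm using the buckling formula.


B^2 = (2.405/R)^2 + (pi/H)^2
B^2 = (2.405/56)^2 + (pi/362)^2
B^2 = 0.0019197 /cm^2

0.0019197


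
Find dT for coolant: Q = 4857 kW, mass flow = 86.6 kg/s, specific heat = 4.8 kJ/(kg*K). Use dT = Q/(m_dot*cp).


dT = Q / (m_dot * cp)
dT = 4857 / (86.6 * 4.8)
dT = 11.684 C

11.684


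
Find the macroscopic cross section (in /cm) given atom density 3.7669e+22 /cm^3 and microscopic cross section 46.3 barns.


Sigma = N * sigma_barns * 1e-24
Sigma = 3.7669e+22 * 46.3 * 1e-24
Sigma = 1.7441 /cm

1.7441


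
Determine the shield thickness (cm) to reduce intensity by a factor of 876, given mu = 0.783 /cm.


x = ln(factor) / mu
x = ln(876) / 0.783
x = 8.6531 cm

8.6531


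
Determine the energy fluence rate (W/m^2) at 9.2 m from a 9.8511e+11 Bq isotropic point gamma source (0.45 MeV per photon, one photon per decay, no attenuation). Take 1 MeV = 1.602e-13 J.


psi = A * E * 1.602e-13 / (4*pi*r^2)
psi = 9.8511e+11 * 0.45 * 1.602e-13 / (4*pi*9.2^2)
psi = 6.6769e-05 W/m^2

6.6769e-05


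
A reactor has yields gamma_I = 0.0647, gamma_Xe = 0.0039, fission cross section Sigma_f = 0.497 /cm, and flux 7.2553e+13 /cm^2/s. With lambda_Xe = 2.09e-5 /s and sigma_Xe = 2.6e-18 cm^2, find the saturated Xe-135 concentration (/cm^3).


Xe_eq = (gamma_I + gamma_Xe) * Sigma_f * phi / (lambda_Xe + sigma_Xe * phi)
Numerator = (0.0647 + 0.0039) * 0.497 * 7.2553e+13 = 2.473636e+12
Denominator = 2.09e-5 + 2.6e-18 * 7.2553e+13 = 2.095378e-04
Xe_eq = 2.473636e+12 / 2.095378e-04 = 1.1805e+16 /cm^3

1.1805e+16


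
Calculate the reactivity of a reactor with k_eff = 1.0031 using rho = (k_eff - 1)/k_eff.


rho = (k_eff - 1) / k_eff
rho = (1.0031 - 1) / 1.0031
rho = 0.0030904

0.0030904


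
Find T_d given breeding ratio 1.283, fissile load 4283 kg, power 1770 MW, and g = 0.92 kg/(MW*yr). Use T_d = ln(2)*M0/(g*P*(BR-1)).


Breeding gain G = BR - 1 = 1.283 - 1 = 0.283
Fissile production rate = g * P * G = 0.92 * 1770 * 0.283 = 460.8372 kg/yr
T_d = ln(2) * M0 / (g * P * G)
T_d = ln(2) * 4283 / 460.8372 = 6.4421 yr

6.4421


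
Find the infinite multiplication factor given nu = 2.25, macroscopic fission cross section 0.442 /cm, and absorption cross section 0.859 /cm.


k_inf = nu * Sigma_f / Sigma_a
k_inf = 2.25 * 0.442 / 0.859
k_inf = 1.1577

1.1577


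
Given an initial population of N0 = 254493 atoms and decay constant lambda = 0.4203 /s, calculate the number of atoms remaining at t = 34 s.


N = N0 * exp(-lambda * t)
N = 254493 * exp(-0.4203 * 34)
N = 0.15831

0.15831


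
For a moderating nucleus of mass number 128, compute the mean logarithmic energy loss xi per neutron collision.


xi = 1 + (A-1)^2/(2A) * ln((A-1)/(A+1))
xi = 1 + (128-1)^2/(2*128) * ln((128-1)/(128 +1))
xi = 0.015544

0.015544


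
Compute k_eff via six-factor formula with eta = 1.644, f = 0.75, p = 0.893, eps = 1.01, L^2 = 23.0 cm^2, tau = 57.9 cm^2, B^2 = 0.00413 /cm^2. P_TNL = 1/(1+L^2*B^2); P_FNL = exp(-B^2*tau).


k_inf = eta*f*p*eps = 1.644*0.75*0.893*1.01 = 1.112080
P_TNL = 1/(1 + L^2*B^2) = 1/(1 + 23.0*0.00413) = 0.9132503
P_FNL = exp(-B^2*tau) = exp(-0.00413*57.9) = 0.7873149
k_eff = k_inf * P_TNL * P_FNL = 1.112080 * 0.9132503 * 0.7873149
k_eff = 0.79960

0.79960


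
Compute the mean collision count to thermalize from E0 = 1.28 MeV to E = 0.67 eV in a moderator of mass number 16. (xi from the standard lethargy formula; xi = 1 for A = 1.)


xi = 1 + (A-1)^2/(2A)*ln((A-1)/(A+1)) = 0.1199467 (for A = 16)
n = ln(E0/E) / xi
n = ln(1.28e6 / 0.67) / 0.1199467
n = ln(1.910448e+06) / 0.1199467 = 120.58

120.58


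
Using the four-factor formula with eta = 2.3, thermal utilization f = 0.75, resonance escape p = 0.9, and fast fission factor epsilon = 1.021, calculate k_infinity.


k_inf = eta * f * p * epsilon
k_inf = 2.3 * 0.75 * 0.9 * 1.021
k_inf = 1.5851

1.5851


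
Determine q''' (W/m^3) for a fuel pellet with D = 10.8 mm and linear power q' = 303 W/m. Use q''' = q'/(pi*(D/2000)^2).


r = D / 2 / 1000 = 10.8 / 2 / 1000 = 0.0054 m
q''' = q' / (pi * r^2)
q''' = 303 / (pi * 0.0054^2)
q''' = 3.3075e+06 W/m^3

3.3075e+06


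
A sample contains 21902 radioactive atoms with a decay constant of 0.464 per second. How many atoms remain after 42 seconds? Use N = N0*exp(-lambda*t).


N = N0 * exp(-lambda * t)
N = 21902 * exp(-0.464 * 42)
N = 7.5327e-05

7.5327e-05


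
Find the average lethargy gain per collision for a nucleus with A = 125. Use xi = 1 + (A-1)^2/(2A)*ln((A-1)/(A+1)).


xi = 1 + (A-1)^2/(2A) * ln((A-1)/(A+1))
xi = 1 + (125-1)^2/(2*125) * ln((125-1)/(125 +1))
xi = 0.015915

0.015915


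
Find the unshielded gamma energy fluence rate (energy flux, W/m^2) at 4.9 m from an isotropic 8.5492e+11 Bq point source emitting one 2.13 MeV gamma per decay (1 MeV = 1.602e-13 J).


psi = A * E * 1.602e-13 / (4*pi*r^2)
psi = 8.5492e+11 * 2.13 * 1.602e-13 / (4*pi*4.9^2)
psi = 9.6686e-04 W/m^2

9.6686e-04


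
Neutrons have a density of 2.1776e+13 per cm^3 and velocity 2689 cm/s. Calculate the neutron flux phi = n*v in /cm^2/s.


phi = n * v
phi = 2.1776e+13 * 2689
phi = 5.8556e+16 /cm^2/s

5.8556e+16


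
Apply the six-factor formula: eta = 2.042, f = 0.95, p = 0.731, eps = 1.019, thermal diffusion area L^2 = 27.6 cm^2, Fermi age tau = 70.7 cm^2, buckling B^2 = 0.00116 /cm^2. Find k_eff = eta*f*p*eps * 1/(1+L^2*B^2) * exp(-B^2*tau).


k_inf = eta*f*p*eps = 2.042*0.95*0.731*1.019 = 1.445010
P_TNL = 1/(1 + L^2*B^2) = 1/(1 + 27.6*0.00116) = 0.9689772
P_FNL = exp(-B^2*tau) = exp(-0.00116*70.7) = 0.9212609
k_eff = k_inf * P_TNL * P_FNL = 1.445010 * 0.9689772 * 0.9212609
k_eff = 1.2899

1.2899


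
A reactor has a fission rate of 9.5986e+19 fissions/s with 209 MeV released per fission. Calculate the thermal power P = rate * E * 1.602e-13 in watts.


P = fission_rate * E_MeV * 1.602e-13
P = 9.5986e+19 * 209 * 1.602e-13
P = 3.2138e+09 W

3.2138e+09


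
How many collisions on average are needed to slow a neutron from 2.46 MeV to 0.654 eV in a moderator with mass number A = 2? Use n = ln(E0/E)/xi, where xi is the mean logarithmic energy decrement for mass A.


xi = 1 + (A-1)^2/(2A)*ln((A-1)/(A+1)) = 0.7253469 (for A = 2)
n = ln(E0/E) / xi
n = ln(2.46e6 / 0.654) / 0.7253469
n = ln(3.761468e+06) / 0.7253469 = 20.873

20.873


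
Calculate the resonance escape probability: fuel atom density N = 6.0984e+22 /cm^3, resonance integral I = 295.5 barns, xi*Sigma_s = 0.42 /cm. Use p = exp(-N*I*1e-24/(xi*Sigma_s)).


p = exp(-N * I * 1e-24 / (xi*Sigma_s))
p = exp(-6.0984e+22 * 295.5 * 1e-24 / 0.42)
p = 2.3222e-19

2.3222e-19


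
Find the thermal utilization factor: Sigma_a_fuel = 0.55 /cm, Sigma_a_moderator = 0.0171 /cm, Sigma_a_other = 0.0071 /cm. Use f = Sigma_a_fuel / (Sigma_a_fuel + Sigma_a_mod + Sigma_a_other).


f = Sigma_a_fuel / (Sigma_a_fuel + Sigma_a_mod + Sigma_a_other)
f = 0.55 / (0.55 + 0.0171 + 0.0071)
f = 0.95785

0.95785


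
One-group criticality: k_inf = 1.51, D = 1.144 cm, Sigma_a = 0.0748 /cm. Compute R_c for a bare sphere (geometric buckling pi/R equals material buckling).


L^2 = D / Sigma_a = 1.144 / 0.0748 = 15.29412 cm^2
B_m^2 = (k_inf - 1) / L^2 = (1.51 - 1) / 15.29412 = 0.03334615 /cm^2
For a bare sphere: B_g = pi/R, so R_c = pi / sqrt(B_m^2)
R_c = pi / sqrt(0.03334615) = 17.204 cm

17.204


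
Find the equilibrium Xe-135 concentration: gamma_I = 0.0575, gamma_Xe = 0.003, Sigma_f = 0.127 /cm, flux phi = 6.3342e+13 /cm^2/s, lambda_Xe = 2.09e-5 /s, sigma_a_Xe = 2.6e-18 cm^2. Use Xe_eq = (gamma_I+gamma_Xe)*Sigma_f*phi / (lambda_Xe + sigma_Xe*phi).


Xe_eq = (gamma_I + gamma_Xe) * Sigma_f * phi / (lambda_Xe + sigma_Xe * phi)
Numerator = (0.0575 + 0.003) * 0.127 * 6.3342e+13 = 4.866883e+11
Denominator = 2.09e-5 + 2.6e-18 * 6.3342e+13 = 1.855892e-04
Xe_eq = 4.866883e+11 / 1.855892e-04 = 2.6224e+15 /cm^3

2.6224e+15


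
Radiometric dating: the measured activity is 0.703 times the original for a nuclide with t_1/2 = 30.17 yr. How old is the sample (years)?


lambda = ln(2) / t_half = ln(2) / 30.17 = 0.02297472 /yr
t = -ln(A/A0) / lambda
t = -ln(0.703) / 0.02297472
t = 15.339 yr

15.339


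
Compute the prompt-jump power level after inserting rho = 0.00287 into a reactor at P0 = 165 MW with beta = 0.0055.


P1/P0 = beta / (beta - rho)
P1/P0 = 0.0055 / (0.0055 - 0.00287) = 2.091255
P1 = 165 * 2.091255 = 345.06 MW

345.06


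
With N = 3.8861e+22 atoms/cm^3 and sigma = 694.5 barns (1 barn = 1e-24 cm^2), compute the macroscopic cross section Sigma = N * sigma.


Sigma = N * sigma_barns * 1e-24
Sigma = 3.8861e+22 * 694.5 * 1e-24
Sigma = 26.989 /cm

26.989


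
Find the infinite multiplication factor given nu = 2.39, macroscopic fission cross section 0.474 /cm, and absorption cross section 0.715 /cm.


k_inf = nu * Sigma_f / Sigma_a
k_inf = 2.39 * 0.474 / 0.715
k_inf = 1.5844

1.5844


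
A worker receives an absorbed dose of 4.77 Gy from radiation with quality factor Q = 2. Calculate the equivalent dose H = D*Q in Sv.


H = D * Q
H = 4.77 * 2
H = 9.5400 Sv

9.5400


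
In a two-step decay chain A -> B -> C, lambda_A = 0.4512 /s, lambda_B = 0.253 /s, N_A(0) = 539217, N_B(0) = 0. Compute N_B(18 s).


N_B(t) = lambda_A * N_A0 / (lambda_B - lambda_A) * [exp(-lambda_A*t) - exp(-lambda_B*t)]
exp(-0.4512*18) = 2.970530e-04; exp(-0.253*18) = 0.01052502
N_B = 0.4512 * 539217 / (0.253 - 0.4512) * (2.970530e-04 - 0.01052502)
N_B = 12555

12555


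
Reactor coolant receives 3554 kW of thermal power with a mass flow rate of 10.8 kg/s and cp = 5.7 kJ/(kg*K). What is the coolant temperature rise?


dT = Q / (m_dot * cp)
dT = 3554 / (10.8 * 5.7)
dT = 57.732 C

57.732


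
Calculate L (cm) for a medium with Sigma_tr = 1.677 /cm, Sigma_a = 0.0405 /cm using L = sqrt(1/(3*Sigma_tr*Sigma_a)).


D = 1 / (3 * Sigma_tr) = 1 / (3 * 1.677) = 0.1987676 cm
L = sqrt(D / Sigma_a)
L = sqrt(0.1987676 / 0.0405)
L = 2.2154 cm

2.2154


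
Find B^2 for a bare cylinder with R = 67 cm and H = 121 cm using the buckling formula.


B^2 = (2.405/R)^2 + (pi/H)^2
B^2 = (2.405/67)^2 + (pi/121)^2
B^2 = 0.0019626 /cm^2

0.0019626


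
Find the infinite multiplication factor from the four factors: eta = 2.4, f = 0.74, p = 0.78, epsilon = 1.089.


k_inf = eta * f * p * epsilon
k_inf = 2.4 * 0.74 * 0.78 * 1.089
k_inf = 1.5086

1.5086


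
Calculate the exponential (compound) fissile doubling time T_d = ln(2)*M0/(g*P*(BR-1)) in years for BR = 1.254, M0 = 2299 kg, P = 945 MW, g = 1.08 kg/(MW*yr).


Breeding gain G = BR - 1 = 1.254 - 1 = 0.254
Fissile production rate = g * P * G = 1.08 * 945 * 0.254 = 259.2324 kg/yr
T_d = ln(2) * M0 / (g * P * G)
T_d = ln(2) * 2299 / 259.2324 = 6.1472 yr

6.1472


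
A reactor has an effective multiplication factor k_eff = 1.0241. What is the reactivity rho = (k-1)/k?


rho = (k_eff - 1) / k_eff
rho = (1.0241 - 1) / 1.0241
rho = 0.023533

0.023533


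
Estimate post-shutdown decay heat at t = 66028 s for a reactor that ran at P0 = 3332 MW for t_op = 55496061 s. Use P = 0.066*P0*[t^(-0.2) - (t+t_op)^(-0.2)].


P/P0 = 0.066 * [t^(-0.2) - (t + t_op)^(-0.2)]
P/P0 = 0.066 * [66028^(-0.2) - (66028 + 55496061)^(-0.2)]
P/P0 = 0.066 * [0.1086562 - 0.02825168] = 0.005306698
P = 3332 * 0.005306698 = 17.682 MW

17.682


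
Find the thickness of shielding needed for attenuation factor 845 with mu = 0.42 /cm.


x = ln(factor) / mu
x = ln(845) / 0.42
x = 16.046 cm

16.046


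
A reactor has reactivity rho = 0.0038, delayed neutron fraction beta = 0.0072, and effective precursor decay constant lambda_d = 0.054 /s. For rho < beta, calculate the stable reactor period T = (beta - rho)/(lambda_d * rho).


T = (beta - rho) / (lambda_d * rho)
T = (0.0072 - 0.0038) / (0.054 * 0.0038)
T = 16.569 s

16.569


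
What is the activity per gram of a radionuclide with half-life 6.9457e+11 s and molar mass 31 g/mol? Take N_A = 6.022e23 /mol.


lambda = ln(2) / t_half = ln(2) / 6.9457e+11 = 9.979515e-13 /s
SA = lambda * N_A / M
SA = 9.979515e-13 * 6.022e23 / 31
SA = 1.9386e+10 Bq/g

1.9386e+10


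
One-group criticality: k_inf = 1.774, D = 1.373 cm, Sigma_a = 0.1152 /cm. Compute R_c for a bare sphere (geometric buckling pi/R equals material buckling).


L^2 = D / Sigma_a = 1.373 / 0.1152 = 11.91840 cm^2
B_m^2 = (k_inf - 1) / L^2 = (1.774 - 1) / 11.91840 = 0.06494160 /cm^2
For a bare sphere: B_g = pi/R, so R_c = pi / sqrt(B_m^2)
R_c = pi / sqrt(0.06494160) = 12.328 cm

12.328


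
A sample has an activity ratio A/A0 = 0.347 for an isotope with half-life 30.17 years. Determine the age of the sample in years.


lambda = ln(2) / t_half = ln(2) / 30.17 = 0.02297472 /yr
t = -ln(A/A0) / lambda
t = -ln(0.347) / 0.02297472
t = 46.069 yr

46.069


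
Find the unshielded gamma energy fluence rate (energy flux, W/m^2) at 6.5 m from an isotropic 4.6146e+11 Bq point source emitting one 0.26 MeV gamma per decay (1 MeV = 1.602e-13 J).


psi = A * E * 1.602e-13 / (4*pi*r^2)
psi = 4.6146e+11 * 0.26 * 1.602e-13 / (4*pi*6.5^2)
psi = 3.6202e-05 W/m^2

3.6202e-05


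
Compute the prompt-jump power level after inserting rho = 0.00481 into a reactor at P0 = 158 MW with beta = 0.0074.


P1/P0 = beta / (beta - rho)
P1/P0 = 0.0074 / (0.0074 - 0.00481) = 2.857143
P1 = 158 * 2.857143 = 451.43 MW

451.43


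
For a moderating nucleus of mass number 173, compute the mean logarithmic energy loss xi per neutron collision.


xi = 1 + (A-1)^2/(2A) * ln((A-1)/(A+1))
xi = 1 + (173-1)^2/(2*173) * ln((173-1)/(173 +1))
xi = 0.011516

0.011516


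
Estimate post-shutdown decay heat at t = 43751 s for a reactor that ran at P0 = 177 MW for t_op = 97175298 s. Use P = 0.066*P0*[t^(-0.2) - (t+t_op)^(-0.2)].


P/P0 = 0.066 * [t^(-0.2) - (t + t_op)^(-0.2)]
P/P0 = 0.066 * [43751^(-0.2) - (43751 + 97175298)^(-0.2)]
P/P0 = 0.066 * [0.1179784 - 0.02526095] = 0.006119352
P = 177 * 0.006119352 = 1.0831 MW

1.0831


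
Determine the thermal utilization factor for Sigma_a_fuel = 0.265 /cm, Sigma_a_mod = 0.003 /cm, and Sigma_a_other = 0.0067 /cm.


f = Sigma_a_fuel / (Sigma_a_fuel + Sigma_a_mod + Sigma_a_other)
f = 0.265 / (0.265 + 0.003 + 0.0067)
f = 0.96469

0.96469


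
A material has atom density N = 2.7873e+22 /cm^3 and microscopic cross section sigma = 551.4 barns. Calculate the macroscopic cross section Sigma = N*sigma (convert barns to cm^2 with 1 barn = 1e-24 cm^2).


Sigma = N * sigma_barns * 1e-24
Sigma = 2.7873e+22 * 551.4 * 1e-24
Sigma = 15.369 /cm

15.369


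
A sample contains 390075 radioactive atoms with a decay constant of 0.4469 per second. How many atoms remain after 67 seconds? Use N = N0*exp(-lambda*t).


N = N0 * exp(-lambda * t)
N = 390075 * exp(-0.4469 * 67)
N = 3.8670e-08

3.8670e-08


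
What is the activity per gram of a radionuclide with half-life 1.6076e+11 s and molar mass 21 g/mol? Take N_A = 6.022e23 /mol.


lambda = ln(2) / t_half = ln(2) / 1.6076e+11 = 4.311689e-12 /s
SA = lambda * N_A / M
SA = 4.311689e-12 * 6.022e23 / 21
SA = 1.2364e+11 Bq/g

1.2364e+11


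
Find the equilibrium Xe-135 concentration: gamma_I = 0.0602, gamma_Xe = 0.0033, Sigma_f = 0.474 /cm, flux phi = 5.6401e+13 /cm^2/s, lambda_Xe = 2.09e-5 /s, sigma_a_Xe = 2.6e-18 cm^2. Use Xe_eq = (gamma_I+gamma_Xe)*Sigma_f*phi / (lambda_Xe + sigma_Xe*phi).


Xe_eq = (gamma_I + gamma_Xe) * Sigma_f * phi / (lambda_Xe + sigma_Xe * phi)
Numerator = (0.0602 + 0.0033) * 0.474 * 5.6401e+13 = 1.697614e+12
Denominator = 2.09e-5 + 2.6e-18 * 5.6401e+13 = 1.675426e-04
Xe_eq = 1.697614e+12 / 1.675426e-04 = 1.0132e+16 /cm^3

1.0132e+16


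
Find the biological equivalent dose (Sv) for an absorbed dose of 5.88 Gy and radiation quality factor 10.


H = D * Q
H = 5.88 * 10
H = 58.800 Sv

58.800


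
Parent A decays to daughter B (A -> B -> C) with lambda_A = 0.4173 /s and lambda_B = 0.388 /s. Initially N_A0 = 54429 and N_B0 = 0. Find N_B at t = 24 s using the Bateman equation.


N_B(t) = lambda_A * N_A0 / (lambda_B - lambda_A) * [exp(-lambda_A*t) - exp(-lambda_B*t)]
exp(-0.4173*24) = 4.471507e-05; exp(-0.388*24) = 9.033370e-05
N_B = 0.4173 * 54429 / (0.388 - 0.4173) * (4.471507e-05 - 9.033370e-05)
N_B = 35.363

35.363


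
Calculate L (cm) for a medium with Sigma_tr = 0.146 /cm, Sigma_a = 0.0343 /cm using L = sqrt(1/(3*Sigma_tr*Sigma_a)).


D = 1 / (3 * Sigma_tr) = 1 / (3 * 0.146) = 2.283105 cm
L = sqrt(D / Sigma_a)
L = sqrt(2.283105 / 0.0343)
L = 8.1586 cm

8.1586


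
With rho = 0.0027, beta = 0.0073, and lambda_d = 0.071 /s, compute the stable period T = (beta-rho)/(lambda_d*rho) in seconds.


T = (beta - rho) / (lambda_d * rho)
T = (0.0073 - 0.0027) / (0.071 * 0.0027)
T = 23.996 s

23.996


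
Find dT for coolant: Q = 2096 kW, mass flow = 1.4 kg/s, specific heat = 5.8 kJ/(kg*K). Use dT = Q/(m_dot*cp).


dT = Q / (m_dot * cp)
dT = 2096 / (1.4 * 5.8)
dT = 258.13 C

258.13


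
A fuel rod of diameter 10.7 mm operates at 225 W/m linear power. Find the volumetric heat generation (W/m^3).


r = D / 2 / 1000 = 10.7 / 2 / 1000 = 0.00535 m
q''' = q' / (pi * r^2)
q''' = 225 / (pi * 0.00535^2)
q''' = 2.5022e+06 W/m^3

2.5022e+06


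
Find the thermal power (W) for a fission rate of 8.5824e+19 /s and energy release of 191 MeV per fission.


P = fission_rate * E_MeV * 1.602e-13
P = 8.5824e+19 * 191 * 1.602e-13
P = 2.6261e+09 W

2.6261e+09


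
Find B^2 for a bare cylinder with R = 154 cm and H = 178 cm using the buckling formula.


B^2 = (2.405/R)^2 + (pi/H)^2
B^2 = (2.405/154)^2 + (pi/178)^2
B^2 = 5.5539e-04 /cm^2

5.5539e-04


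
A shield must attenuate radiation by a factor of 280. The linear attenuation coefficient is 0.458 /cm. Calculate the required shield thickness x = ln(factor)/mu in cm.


x = ln(factor) / mu
x = ln(280) / 0.458
x = 12.303 cm

12.303


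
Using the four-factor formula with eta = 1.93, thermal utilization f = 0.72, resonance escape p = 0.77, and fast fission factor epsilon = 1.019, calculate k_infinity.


k_inf = eta * f * p * epsilon
k_inf = 1.93 * 0.72 * 0.77 * 1.019
k_inf = 1.0903

1.0903


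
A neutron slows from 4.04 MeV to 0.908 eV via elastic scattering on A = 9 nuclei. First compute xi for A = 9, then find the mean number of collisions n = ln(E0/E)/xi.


xi = 1 + (A-1)^2/(2A)*ln((A-1)/(A+1)) = 0.2066007 (for A = 9)
n = ln(E0/E) / xi
n = ln(4.04e6 / 0.908) / 0.2066007
n = ln(4.449339e+06) / 0.2066007 = 74.096

74.096


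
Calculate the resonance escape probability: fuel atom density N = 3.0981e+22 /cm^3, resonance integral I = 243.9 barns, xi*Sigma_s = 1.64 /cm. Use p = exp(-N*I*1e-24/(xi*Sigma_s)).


p = exp(-N * I * 1e-24 / (xi*Sigma_s))
p = exp(-3.0981e+22 * 243.9 * 1e-24 / 1.64)
p = 0.0099769

0.0099769


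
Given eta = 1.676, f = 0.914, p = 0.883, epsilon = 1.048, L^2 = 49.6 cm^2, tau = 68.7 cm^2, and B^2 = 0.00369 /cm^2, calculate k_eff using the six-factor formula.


k_inf = eta*f*p*eps = 1.676*0.914*0.883*1.048 = 1.417562
P_TNL = 1/(1 + L^2*B^2) = 1/(1 + 49.6*0.00369) = 0.8452914
P_FNL = exp(-B^2*tau) = exp(-0.00369*68.7) = 0.7760774
k_eff = k_inf * P_TNL * P_FNL = 1.417562 * 0.8452914 * 0.7760774
k_eff = 0.92994

0.92994


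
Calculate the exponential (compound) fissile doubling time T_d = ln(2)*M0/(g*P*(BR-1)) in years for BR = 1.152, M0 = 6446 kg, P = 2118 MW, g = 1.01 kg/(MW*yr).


Breeding gain G = BR - 1 = 1.152 - 1 = 0.152
Fissile production rate = g * P * G = 1.01 * 2118 * 0.152 = 325.15536 kg/yr
T_d = ln(2) * M0 / (g * P * G)
T_d = ln(2) * 6446 / 325.15536 = 13.741 yr

13.741


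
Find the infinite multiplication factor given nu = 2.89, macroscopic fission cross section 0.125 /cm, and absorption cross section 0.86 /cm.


k_inf = nu * Sigma_f / Sigma_a
k_inf = 2.89 * 0.125 / 0.86
k_inf = 0.42006

0.42006


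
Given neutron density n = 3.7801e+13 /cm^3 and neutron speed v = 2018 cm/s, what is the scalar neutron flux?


phi = n * v
phi = 3.7801e+13 * 2018
phi = 7.6282e+16 /cm^2/s

7.6282e+16


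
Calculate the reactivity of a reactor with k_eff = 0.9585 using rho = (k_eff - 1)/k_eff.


rho = (k_eff - 1) / k_eff
rho = (0.9585 - 1) / 0.9585
rho = -0.043297

-0.043297


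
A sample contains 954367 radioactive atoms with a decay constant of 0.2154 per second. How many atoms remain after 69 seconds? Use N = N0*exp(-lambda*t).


N = N0 * exp(-lambda * t)
N = 954367 * exp(-0.2154 * 69)
N = 0.33494

0.33494


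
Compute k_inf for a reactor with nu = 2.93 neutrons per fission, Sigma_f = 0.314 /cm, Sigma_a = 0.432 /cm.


k_inf = nu * Sigma_f / Sigma_a
k_inf = 2.93 * 0.314 / 0.432
k_inf = 2.1297

2.1297


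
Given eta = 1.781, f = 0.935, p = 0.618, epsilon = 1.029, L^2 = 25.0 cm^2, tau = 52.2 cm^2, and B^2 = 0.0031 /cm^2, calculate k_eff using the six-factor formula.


k_inf = eta*f*p*eps = 1.781*0.935*0.618*1.029 = 1.058960
P_TNL = 1/(1 + L^2*B^2) = 1/(1 + 25.0*0.0031) = 0.9280742
P_FNL = exp(-B^2*tau) = exp(-0.0031*52.2) = 0.8505943
k_eff = k_inf * P_TNL * P_FNL = 1.058960 * 0.9280742 * 0.8505943
k_eff = 0.83596

0.83596


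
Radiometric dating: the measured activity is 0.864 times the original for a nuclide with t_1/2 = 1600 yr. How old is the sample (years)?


lambda = ln(2) / t_half = ln(2) / 1600 = 4.332170e-04 /yr
t = -ln(A/A0) / lambda
t = -ln(0.864) / 4.332170e-04
t = 337.43 yr

337.43


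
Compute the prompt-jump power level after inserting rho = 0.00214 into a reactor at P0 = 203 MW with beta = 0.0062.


P1/P0 = beta / (beta - rho)
P1/P0 = 0.0062 / (0.0062 - 0.00214) = 1.527094
P1 = 203 * 1.527094 = 310.00 MW

310.00


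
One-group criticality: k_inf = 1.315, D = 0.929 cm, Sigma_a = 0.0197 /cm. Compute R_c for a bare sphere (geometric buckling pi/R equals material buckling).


L^2 = D / Sigma_a = 0.929 / 0.0197 = 47.15736 cm^2
B_m^2 = (k_inf - 1) / L^2 = (1.315 - 1) / 47.15736 = 0.006679763 /cm^2
For a bare sphere: B_g = pi/R, so R_c = pi / sqrt(B_m^2)
R_c = pi / sqrt(0.006679763) = 38.439 cm

38.439


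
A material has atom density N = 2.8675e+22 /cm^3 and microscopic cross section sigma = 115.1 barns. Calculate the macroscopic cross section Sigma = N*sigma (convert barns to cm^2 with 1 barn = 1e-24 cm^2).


Sigma = N * sigma_barns * 1e-24
Sigma = 2.8675e+22 * 115.1 * 1e-24
Sigma = 3.3005 /cm

3.3005


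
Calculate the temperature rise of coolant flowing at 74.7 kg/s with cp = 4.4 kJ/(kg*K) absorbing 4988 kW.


dT = Q / (m_dot * cp)
dT = 4988 / (74.7 * 4.4)
dT = 15.176 C

15.176


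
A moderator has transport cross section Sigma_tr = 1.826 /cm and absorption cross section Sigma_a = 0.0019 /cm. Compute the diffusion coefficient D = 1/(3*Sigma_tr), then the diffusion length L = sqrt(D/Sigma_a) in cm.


D = 1 / (3 * Sigma_tr) = 1 / (3 * 1.826) = 0.1825484 cm
L = sqrt(D / Sigma_a)
L = sqrt(0.1825484 / 0.0019)
L = 9.8019 cm

9.8019


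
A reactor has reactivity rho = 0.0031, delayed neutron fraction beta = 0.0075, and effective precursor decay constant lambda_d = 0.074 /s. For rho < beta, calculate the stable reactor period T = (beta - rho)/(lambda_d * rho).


T = (beta - rho) / (lambda_d * rho)
T = (0.0075 - 0.0031) / (0.074 * 0.0031)
T = 19.180 s

19.180


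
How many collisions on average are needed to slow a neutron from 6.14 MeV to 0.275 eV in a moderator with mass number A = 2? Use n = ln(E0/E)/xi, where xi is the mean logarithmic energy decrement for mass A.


xi = 1 + (A-1)^2/(2A)*ln((A-1)/(A+1)) = 0.7253469 (for A = 2)
n = ln(E0/E) / xi
n = ln(6.14e6 / 0.275) / 0.7253469
n = ln(2.232727e+07) / 0.7253469 = 23.329

23.329


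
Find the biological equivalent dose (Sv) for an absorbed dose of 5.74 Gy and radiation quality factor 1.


H = D * Q
H = 5.74 * 1
H = 5.7400 Sv

5.7400


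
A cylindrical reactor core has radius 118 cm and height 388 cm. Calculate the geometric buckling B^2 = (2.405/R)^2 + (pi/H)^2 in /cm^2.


B^2 = (2.405/R)^2 + (pi/H)^2
B^2 = (2.405/118)^2 + (pi/388)^2
B^2 = 4.8096e-04 /cm^2

4.8096e-04


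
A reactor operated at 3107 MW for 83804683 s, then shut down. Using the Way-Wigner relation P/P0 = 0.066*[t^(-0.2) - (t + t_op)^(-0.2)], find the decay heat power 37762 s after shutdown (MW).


P/P0 = 0.066 * [t^(-0.2) - (t + t_op)^(-0.2)]
P/P0 = 0.066 * [37762^(-0.2) - (37762 + 83804683)^(-0.2)]
P/P0 = 0.066 * [0.1215036 - 0.02602000] = 0.006301918
P = 3107 * 0.006301918 = 19.580 MW

19.580


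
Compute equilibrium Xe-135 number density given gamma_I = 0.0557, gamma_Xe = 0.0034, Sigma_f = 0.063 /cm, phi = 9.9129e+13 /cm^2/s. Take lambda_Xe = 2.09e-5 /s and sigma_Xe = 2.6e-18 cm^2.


Xe_eq = (gamma_I + gamma_Xe) * Sigma_f * phi / (lambda_Xe + sigma_Xe * phi)
Numerator = (0.0557 + 0.0034) * 0.063 * 9.9129e+13 = 3.690870e+11
Denominator = 2.09e-5 + 2.6e-18 * 9.9129e+13 = 2.786354e-04
Xe_eq = 3.690870e+11 / 2.786354e-04 = 1.3246e+15 /cm^3

1.3246e+15


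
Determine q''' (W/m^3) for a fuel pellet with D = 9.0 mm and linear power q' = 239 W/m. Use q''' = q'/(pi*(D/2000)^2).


r = D / 2 / 1000 = 9.0 / 2 / 1000 = 0.0045 m
q''' = q' / (pi * r^2)
q''' = 239 / (pi * 0.0045^2)
q''' = 3.7568e+06 W/m^3

3.7568e+06


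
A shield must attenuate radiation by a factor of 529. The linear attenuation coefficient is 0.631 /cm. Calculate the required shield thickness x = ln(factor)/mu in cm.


x = ln(factor) / mu
x = ln(529) / 0.631
x = 9.9382 cm

9.9382


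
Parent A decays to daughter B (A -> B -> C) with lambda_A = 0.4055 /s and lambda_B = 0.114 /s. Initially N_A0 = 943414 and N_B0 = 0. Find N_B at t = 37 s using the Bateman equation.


N_B(t) = lambda_A * N_A0 / (lambda_B - lambda_A) * [exp(-lambda_A*t) - exp(-lambda_B*t)]
exp(-0.4055*37) = 3.048335e-07; exp(-0.114*37) = 0.01472807
N_B = 0.4055 * 943414 / (0.114 - 0.4055) * (3.048335e-07 - 0.01472807)
N_B = 19328

19328


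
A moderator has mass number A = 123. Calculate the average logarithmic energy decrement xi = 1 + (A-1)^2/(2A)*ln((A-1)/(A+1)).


xi = 1 + (A-1)^2/(2A) * ln((A-1)/(A+1))
xi = 1 + (123-1)^2/(2*123) * ln((123-1)/(123 +1))
xi = 0.016172

0.016172


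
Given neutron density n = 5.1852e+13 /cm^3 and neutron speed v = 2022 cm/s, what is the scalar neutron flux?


phi = n * v
phi = 5.1852e+13 * 2022
phi = 1.0484e+17 /cm^2/s

1.0484e+17


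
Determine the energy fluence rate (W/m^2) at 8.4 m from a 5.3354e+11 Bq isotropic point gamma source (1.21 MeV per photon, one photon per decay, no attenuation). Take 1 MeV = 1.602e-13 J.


psi = A * E * 1.602e-13 / (4*pi*r^2)
psi = 5.3354e+11 * 1.21 * 1.602e-13 / (4*pi*8.4^2)
psi = 1.1664e-04 W/m^2

1.1664e-04


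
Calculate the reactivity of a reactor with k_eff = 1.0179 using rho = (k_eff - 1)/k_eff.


rho = (k_eff - 1) / k_eff
rho = (1.0179 - 1) / 1.0179
rho = 0.017585

0.017585


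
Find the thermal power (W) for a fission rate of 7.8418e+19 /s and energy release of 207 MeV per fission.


P = fission_rate * E_MeV * 1.602e-13
P = 7.8418e+19 * 207 * 1.602e-13
P = 2.6005e+09 W

2.6005e+09


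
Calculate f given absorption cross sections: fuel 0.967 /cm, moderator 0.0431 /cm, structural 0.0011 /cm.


f = Sigma_a_fuel / (Sigma_a_fuel + Sigma_a_mod + Sigma_a_other)
f = 0.967 / (0.967 + 0.0431 + 0.0011)
f = 0.95629

0.95629


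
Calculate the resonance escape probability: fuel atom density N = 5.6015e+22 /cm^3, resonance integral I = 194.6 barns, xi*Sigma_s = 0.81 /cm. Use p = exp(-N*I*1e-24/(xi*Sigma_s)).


p = exp(-N * I * 1e-24 / (xi*Sigma_s))
p = exp(-5.6015e+22 * 194.6 * 1e-24 / 0.81)
p = 1.4306e-06

1.4306e-06


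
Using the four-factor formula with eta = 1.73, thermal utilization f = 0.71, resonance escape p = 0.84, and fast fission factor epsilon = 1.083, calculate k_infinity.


k_inf = eta * f * p * epsilon
k_inf = 1.73 * 0.71 * 0.84 * 1.083
k_inf = 1.1174

1.1174


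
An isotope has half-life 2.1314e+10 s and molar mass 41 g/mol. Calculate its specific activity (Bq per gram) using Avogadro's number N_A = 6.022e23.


lambda = ln(2) / t_half = ln(2) / 2.1314e+10 = 3.252075e-11 /s
SA = lambda * N_A / M
SA = 3.252075e-11 * 6.022e23 / 41
SA = 4.7766e+11 Bq/g

4.7766e+11
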